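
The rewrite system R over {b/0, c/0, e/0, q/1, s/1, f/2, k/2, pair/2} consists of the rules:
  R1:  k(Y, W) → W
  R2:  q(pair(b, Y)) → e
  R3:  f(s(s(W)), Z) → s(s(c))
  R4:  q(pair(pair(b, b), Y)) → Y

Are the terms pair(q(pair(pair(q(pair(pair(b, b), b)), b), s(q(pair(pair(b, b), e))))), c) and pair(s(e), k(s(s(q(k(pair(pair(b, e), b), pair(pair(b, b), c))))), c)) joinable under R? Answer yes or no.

yes — NF(t₁) = pair(s(e), c), NF(t₂) = pair(s(e), c)

Reduce t₁ = pair(q(pair(pair(q(pair(pair(b, b), b)), b), s(q(pair(pair(b, b), e))))), c):
1. pair(q(pair(pair(q(pair(pair(b, b), b)), b), s(q(pair(pair(b, b), e))))), c)  →  pair(q(pair(pair(b, b), s(q(pair(pair(b, b), e))))), c)   [R4 at 1.1.1.1]
2. pair(q(pair(pair(b, b), s(q(pair(pair(b, b), e))))), c)  →  pair(s(q(pair(pair(b, b), e))), c)   [R4 at 1]
3. pair(s(q(pair(pair(b, b), e))), c)  →  pair(s(e), c)   [R4 at 1.1]

Reduce t₂ = pair(s(e), k(s(s(q(k(pair(pair(b, e), b), pair(pair(b, b), c))))), c)):
1. pair(s(e), k(s(s(q(k(pair(pair(b, e), b), pair(pair(b, b), c))))), c))  →  pair(s(e), c)   [R1 at 2]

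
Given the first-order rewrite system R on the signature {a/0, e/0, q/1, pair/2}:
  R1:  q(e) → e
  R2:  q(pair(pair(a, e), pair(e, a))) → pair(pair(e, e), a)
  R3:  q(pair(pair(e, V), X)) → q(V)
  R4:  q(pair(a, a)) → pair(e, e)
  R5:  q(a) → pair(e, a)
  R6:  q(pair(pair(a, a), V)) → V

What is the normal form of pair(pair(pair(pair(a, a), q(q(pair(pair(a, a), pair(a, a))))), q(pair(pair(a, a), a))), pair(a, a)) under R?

1. pair(pair(pair(pair(a, a), q(q(pair(pair(a, a), pair(a, a))))), q(pair(pair(a, a), a))), pair(a, a))  →  pair(pair(pair(pair(a, a), q(pair(a, a))), q(pair(pair(a, a), a))), pair(a, a))   [R6 at 1.1.2.1]
2. pair(pair(pair(pair(a, a), q(pair(a, a))), q(pair(pair(a, a), a))), pair(a, a))  →  pair(pair(pair(pair(a, a), pair(e, e)), q(pair(pair(a, a), a))), pair(a, a))   [R4 at 1.1.2]
3. pair(pair(pair(pair(a, a), pair(e, e)), q(pair(pair(a, a), a))), pair(a, a))  →  pair(pair(pair(pair(a, a), pair(e, e)), a), pair(a, a))   [R6 at 1.2]

pair(pair(pair(pair(a, a), pair(e, e)), a), pair(a, a))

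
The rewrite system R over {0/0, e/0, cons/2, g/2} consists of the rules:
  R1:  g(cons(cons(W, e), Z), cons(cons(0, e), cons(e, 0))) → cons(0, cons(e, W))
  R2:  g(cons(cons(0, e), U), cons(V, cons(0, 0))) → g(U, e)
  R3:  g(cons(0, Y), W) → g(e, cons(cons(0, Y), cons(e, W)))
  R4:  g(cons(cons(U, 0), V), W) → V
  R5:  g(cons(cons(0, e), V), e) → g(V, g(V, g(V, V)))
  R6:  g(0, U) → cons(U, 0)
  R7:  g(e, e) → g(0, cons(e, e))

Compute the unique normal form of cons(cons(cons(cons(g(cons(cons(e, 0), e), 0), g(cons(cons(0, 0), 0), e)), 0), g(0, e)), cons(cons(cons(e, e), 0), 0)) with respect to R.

1. cons(cons(cons(cons(g(cons(cons(e, 0), e), 0), g(cons(cons(0, 0), 0), e)), 0), g(0, e)), cons(cons(cons(e, e), 0), 0))  →  cons(cons(cons(cons(e, g(cons(cons(0, 0), 0), e)), 0), g(0, e)), cons(cons(cons(e, e), 0), 0))   [R4 at 1.1.1.1]
2. cons(cons(cons(cons(e, g(cons(cons(0, 0), 0), e)), 0), g(0, e)), cons(cons(cons(e, e), 0), 0))  →  cons(cons(cons(cons(e, 0), 0), g(0, e)), cons(cons(cons(e, e), 0), 0))   [R4 at 1.1.1.2]
3. cons(cons(cons(cons(e, 0), 0), g(0, e)), cons(cons(cons(e, e), 0), 0))  →  cons(cons(cons(cons(e, 0), 0), cons(e, 0)), cons(cons(cons(e, e), 0), 0))   [R6 at 1.2]

cons(cons(cons(cons(e, 0), 0), cons(e, 0)), cons(cons(cons(e, e), 0), 0))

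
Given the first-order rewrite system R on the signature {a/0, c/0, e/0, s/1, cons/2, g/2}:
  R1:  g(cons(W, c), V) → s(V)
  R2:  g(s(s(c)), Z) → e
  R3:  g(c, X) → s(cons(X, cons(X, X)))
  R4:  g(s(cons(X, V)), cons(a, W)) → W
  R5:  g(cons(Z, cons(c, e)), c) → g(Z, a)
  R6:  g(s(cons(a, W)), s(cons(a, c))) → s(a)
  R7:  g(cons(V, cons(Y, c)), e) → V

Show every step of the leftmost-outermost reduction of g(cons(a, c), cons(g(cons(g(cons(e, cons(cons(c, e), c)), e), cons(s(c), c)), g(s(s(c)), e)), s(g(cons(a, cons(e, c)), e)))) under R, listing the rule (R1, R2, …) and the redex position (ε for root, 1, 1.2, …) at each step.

s(cons(e, s(a)))

1. g(cons(a, c), cons(g(cons(g(cons(e, cons(cons(c, e), c)), e), cons(s(c), c)), g(s(s(c)), e)), s(g(cons(a, cons(e, c)), e))))  →  s(cons(g(cons(g(cons(e, cons(cons(c, e), c)), e), cons(s(c), c)), g(s(s(c)), e)), s(g(cons(a, cons(e, c)), e))))   [R1 at ε]
2. s(cons(g(cons(g(cons(e, cons(cons(c, e), c)), e), cons(s(c), c)), g(s(s(c)), e)), s(g(cons(a, cons(e, c)), e))))  →  s(cons(g(cons(e, cons(s(c), c)), g(s(s(c)), e)), s(g(cons(a, cons(e, c)), e))))   [R7 at 1.1.1.1]
3. s(cons(g(cons(e, cons(s(c), c)), g(s(s(c)), e)), s(g(cons(a, cons(e, c)), e))))  →  s(cons(g(cons(e, cons(s(c), c)), e), s(g(cons(a, cons(e, c)), e))))   [R2 at 1.1.2]
4. s(cons(g(cons(e, cons(s(c), c)), e), s(g(cons(a, cons(e, c)), e))))  →  s(cons(e, s(g(cons(a, cons(e, c)), e))))   [R7 at 1.1]
5. s(cons(e, s(g(cons(a, cons(e, c)), e))))  →  s(cons(e, s(a)))   [R7 at 1.2.1]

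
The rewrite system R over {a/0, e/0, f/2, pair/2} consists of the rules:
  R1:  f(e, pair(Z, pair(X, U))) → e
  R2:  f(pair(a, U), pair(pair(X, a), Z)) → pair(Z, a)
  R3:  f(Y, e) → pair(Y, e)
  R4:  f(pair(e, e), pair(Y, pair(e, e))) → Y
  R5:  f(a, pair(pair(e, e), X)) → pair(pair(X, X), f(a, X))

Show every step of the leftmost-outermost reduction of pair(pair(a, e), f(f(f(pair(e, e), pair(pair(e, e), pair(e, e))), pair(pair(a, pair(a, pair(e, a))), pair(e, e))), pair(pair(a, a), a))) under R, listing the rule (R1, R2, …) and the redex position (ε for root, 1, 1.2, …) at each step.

1. pair(pair(a, e), f(f(f(pair(e, e), pair(pair(e, e), pair(e, e))), pair(pair(a, pair(a, pair(e, a))), pair(e, e))), pair(pair(a, a), a)))  →  pair(pair(a, e), f(f(pair(e, e), pair(pair(a, pair(a, pair(e, a))), pair(e, e))), pair(pair(a, a), a)))   [R4 at 2.1.1]
2. pair(pair(a, e), f(f(pair(e, e), pair(pair(a, pair(a, pair(e, a))), pair(e, e))), pair(pair(a, a), a)))  →  pair(pair(a, e), f(pair(a, pair(a, pair(e, a))), pair(pair(a, a), a)))   [R4 at 2.1]
3. pair(pair(a, e), f(pair(a, pair(a, pair(e, a))), pair(pair(a, a), a)))  →  pair(pair(a, e), pair(a, a))   [R2 at 2]

pair(pair(a, e), pair(a, a))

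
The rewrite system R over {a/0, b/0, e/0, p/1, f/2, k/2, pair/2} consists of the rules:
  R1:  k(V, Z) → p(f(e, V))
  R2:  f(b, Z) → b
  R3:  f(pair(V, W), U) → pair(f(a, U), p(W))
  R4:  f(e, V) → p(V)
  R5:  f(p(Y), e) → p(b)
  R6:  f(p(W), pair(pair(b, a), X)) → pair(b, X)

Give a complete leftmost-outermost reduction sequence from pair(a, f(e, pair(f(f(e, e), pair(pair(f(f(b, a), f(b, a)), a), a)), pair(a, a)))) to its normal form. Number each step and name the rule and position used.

pair(a, p(pair(pair(b, a), pair(a, a))))

1. pair(a, f(e, pair(f(f(e, e), pair(pair(f(f(b, a), f(b, a)), a), a)), pair(a, a))))  →  pair(a, p(pair(f(f(e, e), pair(pair(f(f(b, a), f(b, a)), a), a)), pair(a, a))))   [R4 at 2]
2. pair(a, p(pair(f(f(e, e), pair(pair(f(f(b, a), f(b, a)), a), a)), pair(a, a))))  →  pair(a, p(pair(f(p(e), pair(pair(f(f(b, a), f(b, a)), a), a)), pair(a, a))))   [R4 at 2.1.1.1]
3. pair(a, p(pair(f(p(e), pair(pair(f(f(b, a), f(b, a)), a), a)), pair(a, a))))  →  pair(a, p(pair(f(p(e), pair(pair(f(b, f(b, a)), a), a)), pair(a, a))))   [R2 at 2.1.1.2.1.1.1]
4. pair(a, p(pair(f(p(e), pair(pair(f(b, f(b, a)), a), a)), pair(a, a))))  →  pair(a, p(pair(f(p(e), pair(pair(b, a), a)), pair(a, a))))   [R2 at 2.1.1.2.1.1]
5. pair(a, p(pair(f(p(e), pair(pair(b, a), a)), pair(a, a))))  →  pair(a, p(pair(pair(b, a), pair(a, a))))   [R6 at 2.1.1]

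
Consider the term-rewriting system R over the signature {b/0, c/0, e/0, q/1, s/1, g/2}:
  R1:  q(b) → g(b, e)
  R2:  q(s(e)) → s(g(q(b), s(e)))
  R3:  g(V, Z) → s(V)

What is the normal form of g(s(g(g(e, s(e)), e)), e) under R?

1. g(s(g(g(e, s(e)), e)), e)  →  s(s(g(g(e, s(e)), e)))   [R3 at ε]
2. s(s(g(g(e, s(e)), e)))  →  s(s(s(g(e, s(e)))))   [R3 at 1.1]
3. s(s(s(g(e, s(e)))))  →  s(s(s(s(e))))   [R3 at 1.1.1]

s(s(s(s(e))))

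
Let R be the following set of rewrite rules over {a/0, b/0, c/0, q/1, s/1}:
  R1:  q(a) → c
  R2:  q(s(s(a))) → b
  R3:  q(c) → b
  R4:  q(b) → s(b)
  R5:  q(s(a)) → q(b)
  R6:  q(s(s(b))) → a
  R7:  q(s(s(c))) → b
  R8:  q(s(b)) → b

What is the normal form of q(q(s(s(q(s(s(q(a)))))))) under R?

1. q(q(s(s(q(s(s(q(a))))))))  →  q(q(s(s(q(s(s(c)))))))   [R1 at 1.1.1.1.1.1.1]
2. q(q(s(s(q(s(s(c)))))))  →  q(q(s(s(b))))   [R7 at 1.1.1.1]
3. q(q(s(s(b))))  →  q(a)   [R6 at 1]
4. q(a)  →  c   [R1 at ε]

c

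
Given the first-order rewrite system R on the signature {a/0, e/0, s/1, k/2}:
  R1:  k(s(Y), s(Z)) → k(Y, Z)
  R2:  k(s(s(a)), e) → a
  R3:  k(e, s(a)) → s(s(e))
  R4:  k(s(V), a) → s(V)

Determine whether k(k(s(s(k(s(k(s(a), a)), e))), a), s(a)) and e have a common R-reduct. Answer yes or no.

Reduce t₁ = k(k(s(s(k(s(k(s(a), a)), e))), a), s(a)):
1. k(k(s(s(k(s(k(s(a), a)), e))), a), s(a))  →  k(s(s(k(s(k(s(a), a)), e))), s(a))   [R4 at 1]
2. k(s(s(k(s(k(s(a), a)), e))), s(a))  →  k(s(k(s(k(s(a), a)), e)), a)   [R1 at ε]
3. k(s(k(s(k(s(a), a)), e)), a)  →  s(k(s(k(s(a), a)), e))   [R4 at ε]
4. s(k(s(k(s(a), a)), e))  →  s(k(s(s(a)), e))   [R4 at 1.1.1]
5. s(k(s(s(a)), e))  →  s(a)   [R2 at 1]

Reduce t₂ = e:

no — NF(t₁) = s(a), NF(t₂) = e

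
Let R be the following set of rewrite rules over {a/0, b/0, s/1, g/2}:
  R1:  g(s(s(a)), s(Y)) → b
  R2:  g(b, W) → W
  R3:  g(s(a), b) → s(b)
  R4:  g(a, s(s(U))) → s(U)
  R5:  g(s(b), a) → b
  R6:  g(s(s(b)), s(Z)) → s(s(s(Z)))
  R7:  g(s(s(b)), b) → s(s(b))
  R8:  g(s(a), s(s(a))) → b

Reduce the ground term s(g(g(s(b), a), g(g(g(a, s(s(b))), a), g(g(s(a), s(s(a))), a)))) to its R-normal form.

1. s(g(g(s(b), a), g(g(g(a, s(s(b))), a), g(g(s(a), s(s(a))), a))))  →  s(g(b, g(g(g(a, s(s(b))), a), g(g(s(a), s(s(a))), a))))   [R5 at 1.1]
2. s(g(b, g(g(g(a, s(s(b))), a), g(g(s(a), s(s(a))), a))))  →  s(g(g(g(a, s(s(b))), a), g(g(s(a), s(s(a))), a)))   [R2 at 1]
3. s(g(g(g(a, s(s(b))), a), g(g(s(a), s(s(a))), a)))  →  s(g(g(s(b), a), g(g(s(a), s(s(a))), a)))   [R4 at 1.1.1]
4. s(g(g(s(b), a), g(g(s(a), s(s(a))), a)))  →  s(g(b, g(g(s(a), s(s(a))), a)))   [R5 at 1.1]
5. s(g(b, g(g(s(a), s(s(a))), a)))  →  s(g(g(s(a), s(s(a))), a))   [R2 at 1]
6. s(g(g(s(a), s(s(a))), a))  →  s(g(b, a))   [R8 at 1.1]
7. s(g(b, a))  →  s(a)   [R2 at 1]

s(a)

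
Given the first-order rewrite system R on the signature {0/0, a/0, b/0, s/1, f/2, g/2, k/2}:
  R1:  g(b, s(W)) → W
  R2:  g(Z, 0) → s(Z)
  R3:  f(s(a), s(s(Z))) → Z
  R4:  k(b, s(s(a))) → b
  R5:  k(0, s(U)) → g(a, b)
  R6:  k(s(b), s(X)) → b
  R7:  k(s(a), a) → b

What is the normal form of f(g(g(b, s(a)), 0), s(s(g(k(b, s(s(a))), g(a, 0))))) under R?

a

1. f(g(g(b, s(a)), 0), s(s(g(k(b, s(s(a))), g(a, 0)))))  →  f(s(g(b, s(a))), s(s(g(k(b, s(s(a))), g(a, 0)))))   [R2 at 1]
2. f(s(g(b, s(a))), s(s(g(k(b, s(s(a))), g(a, 0)))))  →  f(s(a), s(s(g(k(b, s(s(a))), g(a, 0)))))   [R1 at 1.1]
3. f(s(a), s(s(g(k(b, s(s(a))), g(a, 0)))))  →  g(k(b, s(s(a))), g(a, 0))   [R3 at ε]
4. g(k(b, s(s(a))), g(a, 0))  →  g(b, g(a, 0))   [R4 at 1]
5. g(b, g(a, 0))  →  g(b, s(a))   [R2 at 2]
6. g(b, s(a))  →  a   [R1 at ε]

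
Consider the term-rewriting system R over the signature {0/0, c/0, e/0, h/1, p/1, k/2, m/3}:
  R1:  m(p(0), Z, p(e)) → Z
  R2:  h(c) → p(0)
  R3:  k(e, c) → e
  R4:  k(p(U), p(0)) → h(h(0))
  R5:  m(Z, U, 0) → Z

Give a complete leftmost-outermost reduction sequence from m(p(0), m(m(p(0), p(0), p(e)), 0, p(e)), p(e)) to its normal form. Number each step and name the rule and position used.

1. m(p(0), m(m(p(0), p(0), p(e)), 0, p(e)), p(e))  →  m(m(p(0), p(0), p(e)), 0, p(e))   [R1 at ε]
2. m(m(p(0), p(0), p(e)), 0, p(e))  →  m(p(0), 0, p(e))   [R1 at 1]
3. m(p(0), 0, p(e))  →  0   [R1 at ε]

0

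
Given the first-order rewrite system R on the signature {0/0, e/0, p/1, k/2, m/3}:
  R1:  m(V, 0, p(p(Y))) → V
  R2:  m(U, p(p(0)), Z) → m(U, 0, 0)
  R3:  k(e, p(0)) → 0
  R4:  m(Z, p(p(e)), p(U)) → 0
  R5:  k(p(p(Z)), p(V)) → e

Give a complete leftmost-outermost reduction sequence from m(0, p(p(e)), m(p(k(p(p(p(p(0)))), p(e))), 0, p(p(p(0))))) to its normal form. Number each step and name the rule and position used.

0

1. m(0, p(p(e)), m(p(k(p(p(p(p(0)))), p(e))), 0, p(p(p(0)))))  →  m(0, p(p(e)), p(k(p(p(p(p(0)))), p(e))))   [R1 at 3]
2. m(0, p(p(e)), p(k(p(p(p(p(0)))), p(e))))  →  0   [R4 at ε]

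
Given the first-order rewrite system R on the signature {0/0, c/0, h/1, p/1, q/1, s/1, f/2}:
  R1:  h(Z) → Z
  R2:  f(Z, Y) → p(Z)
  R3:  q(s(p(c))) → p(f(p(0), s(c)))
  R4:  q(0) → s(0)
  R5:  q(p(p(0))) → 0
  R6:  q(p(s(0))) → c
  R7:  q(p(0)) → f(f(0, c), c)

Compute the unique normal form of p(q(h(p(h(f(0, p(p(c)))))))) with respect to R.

1. p(q(h(p(h(f(0, p(p(c))))))))  →  p(q(p(h(f(0, p(p(c)))))))   [R1 at 1.1]
2. p(q(p(h(f(0, p(p(c)))))))  →  p(q(p(f(0, p(p(c))))))   [R1 at 1.1.1]
3. p(q(p(f(0, p(p(c))))))  →  p(q(p(p(0))))   [R2 at 1.1.1]
4. p(q(p(p(0))))  →  p(0)   [R5 at 1]

p(0)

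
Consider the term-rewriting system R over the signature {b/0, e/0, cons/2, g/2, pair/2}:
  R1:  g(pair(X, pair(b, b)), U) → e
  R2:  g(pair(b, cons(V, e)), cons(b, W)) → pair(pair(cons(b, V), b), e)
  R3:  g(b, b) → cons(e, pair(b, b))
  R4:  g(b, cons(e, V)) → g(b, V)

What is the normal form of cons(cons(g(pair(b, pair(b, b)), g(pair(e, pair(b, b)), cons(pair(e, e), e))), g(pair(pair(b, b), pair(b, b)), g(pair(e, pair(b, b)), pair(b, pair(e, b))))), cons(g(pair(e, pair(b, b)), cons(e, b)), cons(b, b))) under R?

1. cons(cons(g(pair(b, pair(b, b)), g(pair(e, pair(b, b)), cons(pair(e, e), e))), g(pair(pair(b, b), pair(b, b)), g(pair(e, pair(b, b)), pair(b, pair(e, b))))), cons(g(pair(e, pair(b, b)), cons(e, b)), cons(b, b)))  →  cons(cons(e, g(pair(pair(b, b), pair(b, b)), g(pair(e, pair(b, b)), pair(b, pair(e, b))))), cons(g(pair(e, pair(b, b)), cons(e, b)), cons(b, b)))   [R1 at 1.1]
2. cons(cons(e, g(pair(pair(b, b), pair(b, b)), g(pair(e, pair(b, b)), pair(b, pair(e, b))))), cons(g(pair(e, pair(b, b)), cons(e, b)), cons(b, b)))  →  cons(cons(e, e), cons(g(pair(e, pair(b, b)), cons(e, b)), cons(b, b)))   [R1 at 1.2]
3. cons(cons(e, e), cons(g(pair(e, pair(b, b)), cons(e, b)), cons(b, b)))  →  cons(cons(e, e), cons(e, cons(b, b)))   [R1 at 2.1]

cons(cons(e, e), cons(e, cons(b, b)))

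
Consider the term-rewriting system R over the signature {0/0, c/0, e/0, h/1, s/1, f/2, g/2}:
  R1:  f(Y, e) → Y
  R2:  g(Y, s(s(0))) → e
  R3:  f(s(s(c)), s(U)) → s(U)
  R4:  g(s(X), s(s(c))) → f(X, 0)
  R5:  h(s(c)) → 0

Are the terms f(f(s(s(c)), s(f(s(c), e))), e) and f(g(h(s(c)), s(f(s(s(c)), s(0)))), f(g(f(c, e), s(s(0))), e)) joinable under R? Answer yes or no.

no — NF(t₁) = s(s(c)), NF(t₂) = e

Reduce t₁ = f(f(s(s(c)), s(f(s(c), e))), e):
1. f(f(s(s(c)), s(f(s(c), e))), e)  →  f(s(s(c)), s(f(s(c), e)))   [R1 at ε]
2. f(s(s(c)), s(f(s(c), e)))  →  s(f(s(c), e))   [R3 at ε]
3. s(f(s(c), e))  →  s(s(c))   [R1 at 1]

Reduce t₂ = f(g(h(s(c)), s(f(s(s(c)), s(0)))), f(g(f(c, e), s(s(0))), e)):
1. f(g(h(s(c)), s(f(s(s(c)), s(0)))), f(g(f(c, e), s(s(0))), e))  →  f(g(0, s(f(s(s(c)), s(0)))), f(g(f(c, e), s(s(0))), e))   [R5 at 1.1]
2. f(g(0, s(f(s(s(c)), s(0)))), f(g(f(c, e), s(s(0))), e))  →  f(g(0, s(s(0))), f(g(f(c, e), s(s(0))), e))   [R3 at 1.2.1]
3. f(g(0, s(s(0))), f(g(f(c, e), s(s(0))), e))  →  f(e, f(g(f(c, e), s(s(0))), e))   [R2 at 1]
4. f(e, f(g(f(c, e), s(s(0))), e))  →  f(e, g(f(c, e), s(s(0))))   [R1 at 2]
5. f(e, g(f(c, e), s(s(0))))  →  f(e, e)   [R2 at 2]
6. f(e, e)  →  e   [R1 at ε]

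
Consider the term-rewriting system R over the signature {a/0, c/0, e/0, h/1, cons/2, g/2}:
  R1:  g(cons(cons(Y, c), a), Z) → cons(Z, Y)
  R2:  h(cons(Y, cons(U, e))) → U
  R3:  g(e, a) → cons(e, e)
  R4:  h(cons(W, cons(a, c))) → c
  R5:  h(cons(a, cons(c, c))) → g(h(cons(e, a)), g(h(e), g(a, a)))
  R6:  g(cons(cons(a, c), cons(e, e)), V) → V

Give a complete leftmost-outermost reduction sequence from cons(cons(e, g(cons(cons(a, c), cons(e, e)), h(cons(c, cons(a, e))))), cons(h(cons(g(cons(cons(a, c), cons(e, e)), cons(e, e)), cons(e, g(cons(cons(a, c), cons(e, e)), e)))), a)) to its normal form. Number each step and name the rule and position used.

cons(cons(e, a), cons(e, a))

1. cons(cons(e, g(cons(cons(a, c), cons(e, e)), h(cons(c, cons(a, e))))), cons(h(cons(g(cons(cons(a, c), cons(e, e)), cons(e, e)), cons(e, g(cons(cons(a, c), cons(e, e)), e)))), a))  →  cons(cons(e, h(cons(c, cons(a, e)))), cons(h(cons(g(cons(cons(a, c), cons(e, e)), cons(e, e)), cons(e, g(cons(cons(a, c), cons(e, e)), e)))), a))   [R6 at 1.2]
2. cons(cons(e, h(cons(c, cons(a, e)))), cons(h(cons(g(cons(cons(a, c), cons(e, e)), cons(e, e)), cons(e, g(cons(cons(a, c), cons(e, e)), e)))), a))  →  cons(cons(e, a), cons(h(cons(g(cons(cons(a, c), cons(e, e)), cons(e, e)), cons(e, g(cons(cons(a, c), cons(e, e)), e)))), a))   [R2 at 1.2]
3. cons(cons(e, a), cons(h(cons(g(cons(cons(a, c), cons(e, e)), cons(e, e)), cons(e, g(cons(cons(a, c), cons(e, e)), e)))), a))  →  cons(cons(e, a), cons(h(cons(cons(e, e), cons(e, g(cons(cons(a, c), cons(e, e)), e)))), a))   [R6 at 2.1.1.1]
4. cons(cons(e, a), cons(h(cons(cons(e, e), cons(e, g(cons(cons(a, c), cons(e, e)), e)))), a))  →  cons(cons(e, a), cons(h(cons(cons(e, e), cons(e, e))), a))   [R6 at 2.1.1.2.2]
5. cons(cons(e, a), cons(h(cons(cons(e, e), cons(e, e))), a))  →  cons(cons(e, a), cons(e, a))   [R2 at 2.1]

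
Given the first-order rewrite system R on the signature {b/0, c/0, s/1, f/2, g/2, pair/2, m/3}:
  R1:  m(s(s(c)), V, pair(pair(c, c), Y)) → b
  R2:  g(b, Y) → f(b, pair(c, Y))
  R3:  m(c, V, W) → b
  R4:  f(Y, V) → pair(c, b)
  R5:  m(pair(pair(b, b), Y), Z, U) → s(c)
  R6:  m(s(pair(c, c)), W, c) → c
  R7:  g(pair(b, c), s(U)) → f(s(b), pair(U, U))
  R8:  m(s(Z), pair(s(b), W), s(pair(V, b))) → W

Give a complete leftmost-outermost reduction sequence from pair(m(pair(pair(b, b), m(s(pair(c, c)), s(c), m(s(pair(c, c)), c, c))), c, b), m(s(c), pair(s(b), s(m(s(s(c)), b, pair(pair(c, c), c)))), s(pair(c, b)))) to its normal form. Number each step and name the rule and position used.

1. pair(m(pair(pair(b, b), m(s(pair(c, c)), s(c), m(s(pair(c, c)), c, c))), c, b), m(s(c), pair(s(b), s(m(s(s(c)), b, pair(pair(c, c), c)))), s(pair(c, b))))  →  pair(s(c), m(s(c), pair(s(b), s(m(s(s(c)), b, pair(pair(c, c), c)))), s(pair(c, b))))   [R5 at 1]
2. pair(s(c), m(s(c), pair(s(b), s(m(s(s(c)), b, pair(pair(c, c), c)))), s(pair(c, b))))  →  pair(s(c), s(m(s(s(c)), b, pair(pair(c, c), c))))   [R8 at 2]
3. pair(s(c), s(m(s(s(c)), b, pair(pair(c, c), c))))  →  pair(s(c), s(b))   [R1 at 2.1]

pair(s(c), s(b))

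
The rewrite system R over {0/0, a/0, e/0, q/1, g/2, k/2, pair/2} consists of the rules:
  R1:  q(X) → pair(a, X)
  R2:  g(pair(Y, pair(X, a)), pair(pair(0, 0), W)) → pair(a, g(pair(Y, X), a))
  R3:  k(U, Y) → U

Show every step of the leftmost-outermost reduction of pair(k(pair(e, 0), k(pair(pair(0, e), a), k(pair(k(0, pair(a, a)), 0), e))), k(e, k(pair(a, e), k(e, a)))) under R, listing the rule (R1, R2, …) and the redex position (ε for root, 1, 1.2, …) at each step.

1. pair(k(pair(e, 0), k(pair(pair(0, e), a), k(pair(k(0, pair(a, a)), 0), e))), k(e, k(pair(a, e), k(e, a))))  →  pair(pair(e, 0), k(e, k(pair(a, e), k(e, a))))   [R3 at 1]
2. pair(pair(e, 0), k(e, k(pair(a, e), k(e, a))))  →  pair(pair(e, 0), e)   [R3 at 2]

pair(pair(e, 0), e)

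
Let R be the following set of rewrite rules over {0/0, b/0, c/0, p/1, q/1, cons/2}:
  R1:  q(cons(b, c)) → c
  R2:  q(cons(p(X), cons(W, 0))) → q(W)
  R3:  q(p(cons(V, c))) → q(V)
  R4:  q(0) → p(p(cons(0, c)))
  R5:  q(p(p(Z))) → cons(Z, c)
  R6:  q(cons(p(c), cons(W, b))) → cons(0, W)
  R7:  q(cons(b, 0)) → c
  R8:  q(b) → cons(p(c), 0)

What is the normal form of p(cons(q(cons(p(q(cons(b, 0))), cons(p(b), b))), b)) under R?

1. p(cons(q(cons(p(q(cons(b, 0))), cons(p(b), b))), b))  →  p(cons(q(cons(p(c), cons(p(b), b))), b))   [R7 at 1.1.1.1.1]
2. p(cons(q(cons(p(c), cons(p(b), b))), b))  →  p(cons(cons(0, p(b)), b))   [R6 at 1.1]

p(cons(cons(0, p(b)), b))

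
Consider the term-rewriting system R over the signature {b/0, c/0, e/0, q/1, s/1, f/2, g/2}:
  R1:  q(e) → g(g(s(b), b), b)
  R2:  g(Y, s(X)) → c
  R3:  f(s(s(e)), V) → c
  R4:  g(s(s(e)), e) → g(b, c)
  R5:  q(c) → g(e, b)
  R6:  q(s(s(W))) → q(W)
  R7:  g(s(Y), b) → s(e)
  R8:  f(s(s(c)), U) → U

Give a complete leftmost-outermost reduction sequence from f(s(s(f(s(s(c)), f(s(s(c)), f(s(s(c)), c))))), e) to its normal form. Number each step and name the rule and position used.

e

1. f(s(s(f(s(s(c)), f(s(s(c)), f(s(s(c)), c))))), e)  →  f(s(s(f(s(s(c)), f(s(s(c)), c)))), e)   [R8 at 1.1.1]
2. f(s(s(f(s(s(c)), f(s(s(c)), c)))), e)  →  f(s(s(f(s(s(c)), c))), e)   [R8 at 1.1.1]
3. f(s(s(f(s(s(c)), c))), e)  →  f(s(s(c)), e)   [R8 at 1.1.1]
4. f(s(s(c)), e)  →  e   [R8 at ε]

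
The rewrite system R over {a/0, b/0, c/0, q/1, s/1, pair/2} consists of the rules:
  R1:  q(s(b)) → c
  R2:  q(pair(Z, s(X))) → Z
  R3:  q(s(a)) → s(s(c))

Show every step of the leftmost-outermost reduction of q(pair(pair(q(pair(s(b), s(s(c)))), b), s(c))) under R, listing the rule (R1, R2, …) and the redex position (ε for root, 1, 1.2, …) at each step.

1. q(pair(pair(q(pair(s(b), s(s(c)))), b), s(c)))  →  pair(q(pair(s(b), s(s(c)))), b)   [R2 at ε]
2. pair(q(pair(s(b), s(s(c)))), b)  →  pair(s(b), b)   [R2 at 1]

pair(s(b), b)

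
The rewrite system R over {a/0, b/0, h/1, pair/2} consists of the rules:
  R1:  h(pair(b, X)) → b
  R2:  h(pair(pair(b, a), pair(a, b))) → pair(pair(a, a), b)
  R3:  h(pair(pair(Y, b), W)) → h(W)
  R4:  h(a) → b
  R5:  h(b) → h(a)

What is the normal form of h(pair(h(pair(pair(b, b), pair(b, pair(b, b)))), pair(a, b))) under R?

b

1. h(pair(h(pair(pair(b, b), pair(b, pair(b, b)))), pair(a, b)))  →  h(pair(h(pair(b, pair(b, b))), pair(a, b)))   [R3 at 1.1]
2. h(pair(h(pair(b, pair(b, b))), pair(a, b)))  →  h(pair(b, pair(a, b)))   [R1 at 1.1]
3. h(pair(b, pair(a, b)))  →  b   [R1 at ε]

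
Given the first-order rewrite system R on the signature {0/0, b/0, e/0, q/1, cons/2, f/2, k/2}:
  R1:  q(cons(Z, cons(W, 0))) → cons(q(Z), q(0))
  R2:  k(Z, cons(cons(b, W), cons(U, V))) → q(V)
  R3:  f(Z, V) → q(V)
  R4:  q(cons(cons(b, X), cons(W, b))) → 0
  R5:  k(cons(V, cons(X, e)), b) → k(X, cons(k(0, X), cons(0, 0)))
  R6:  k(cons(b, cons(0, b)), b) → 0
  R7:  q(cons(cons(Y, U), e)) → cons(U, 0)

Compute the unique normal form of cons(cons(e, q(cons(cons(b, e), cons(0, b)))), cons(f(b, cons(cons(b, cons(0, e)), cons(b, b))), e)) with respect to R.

1. cons(cons(e, q(cons(cons(b, e), cons(0, b)))), cons(f(b, cons(cons(b, cons(0, e)), cons(b, b))), e))  →  cons(cons(e, 0), cons(f(b, cons(cons(b, cons(0, e)), cons(b, b))), e))   [R4 at 1.2]
2. cons(cons(e, 0), cons(f(b, cons(cons(b, cons(0, e)), cons(b, b))), e))  →  cons(cons(e, 0), cons(q(cons(cons(b, cons(0, e)), cons(b, b))), e))   [R3 at 2.1]
3. cons(cons(e, 0), cons(q(cons(cons(b, cons(0, e)), cons(b, b))), e))  →  cons(cons(e, 0), cons(0, e))   [R4 at 2.1]

cons(cons(e, 0), cons(0, e))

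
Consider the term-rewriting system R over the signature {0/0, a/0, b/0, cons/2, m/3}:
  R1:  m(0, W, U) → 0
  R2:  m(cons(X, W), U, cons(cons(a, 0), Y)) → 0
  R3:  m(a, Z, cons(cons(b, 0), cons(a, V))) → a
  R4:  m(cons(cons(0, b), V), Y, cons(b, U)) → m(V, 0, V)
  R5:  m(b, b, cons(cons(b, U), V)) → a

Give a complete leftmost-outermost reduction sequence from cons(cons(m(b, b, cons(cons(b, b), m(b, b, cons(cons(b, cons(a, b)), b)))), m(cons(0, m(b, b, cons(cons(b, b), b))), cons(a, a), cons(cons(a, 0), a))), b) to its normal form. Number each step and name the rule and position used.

1. cons(cons(m(b, b, cons(cons(b, b), m(b, b, cons(cons(b, cons(a, b)), b)))), m(cons(0, m(b, b, cons(cons(b, b), b))), cons(a, a), cons(cons(a, 0), a))), b)  →  cons(cons(a, m(cons(0, m(b, b, cons(cons(b, b), b))), cons(a, a), cons(cons(a, 0), a))), b)   [R5 at 1.1]
2. cons(cons(a, m(cons(0, m(b, b, cons(cons(b, b), b))), cons(a, a), cons(cons(a, 0), a))), b)  →  cons(cons(a, 0), b)   [R2 at 1.2]

cons(cons(a, 0), b)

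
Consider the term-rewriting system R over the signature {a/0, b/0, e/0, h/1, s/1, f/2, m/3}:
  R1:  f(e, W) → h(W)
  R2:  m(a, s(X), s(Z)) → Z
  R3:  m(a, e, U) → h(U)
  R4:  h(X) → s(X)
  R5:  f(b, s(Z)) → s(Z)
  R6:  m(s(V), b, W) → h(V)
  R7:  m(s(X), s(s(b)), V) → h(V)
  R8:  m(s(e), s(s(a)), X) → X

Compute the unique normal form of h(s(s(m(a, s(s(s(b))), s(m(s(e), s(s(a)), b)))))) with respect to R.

s(s(s(b)))

1. h(s(s(m(a, s(s(s(b))), s(m(s(e), s(s(a)), b))))))  →  s(s(s(m(a, s(s(s(b))), s(m(s(e), s(s(a)), b))))))   [R4 at ε]
2. s(s(s(m(a, s(s(s(b))), s(m(s(e), s(s(a)), b))))))  →  s(s(s(m(s(e), s(s(a)), b))))   [R2 at 1.1.1]
3. s(s(s(m(s(e), s(s(a)), b))))  →  s(s(s(b)))   [R8 at 1.1.1]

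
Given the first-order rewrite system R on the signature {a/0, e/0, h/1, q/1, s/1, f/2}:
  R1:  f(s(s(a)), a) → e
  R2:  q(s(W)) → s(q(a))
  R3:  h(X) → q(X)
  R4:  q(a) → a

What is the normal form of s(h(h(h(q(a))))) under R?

1. s(h(h(h(q(a)))))  →  s(q(h(h(q(a)))))   [R3 at 1]
2. s(q(h(h(q(a)))))  →  s(q(q(h(q(a)))))   [R3 at 1.1]
3. s(q(q(h(q(a)))))  →  s(q(q(q(q(a)))))   [R3 at 1.1.1]
4. s(q(q(q(q(a)))))  →  s(q(q(q(a))))   [R4 at 1.1.1.1]
5. s(q(q(q(a))))  →  s(q(q(a)))   [R4 at 1.1.1]
6. s(q(q(a)))  →  s(q(a))   [R4 at 1.1]
7. s(q(a))  →  s(a)   [R4 at 1]

s(a)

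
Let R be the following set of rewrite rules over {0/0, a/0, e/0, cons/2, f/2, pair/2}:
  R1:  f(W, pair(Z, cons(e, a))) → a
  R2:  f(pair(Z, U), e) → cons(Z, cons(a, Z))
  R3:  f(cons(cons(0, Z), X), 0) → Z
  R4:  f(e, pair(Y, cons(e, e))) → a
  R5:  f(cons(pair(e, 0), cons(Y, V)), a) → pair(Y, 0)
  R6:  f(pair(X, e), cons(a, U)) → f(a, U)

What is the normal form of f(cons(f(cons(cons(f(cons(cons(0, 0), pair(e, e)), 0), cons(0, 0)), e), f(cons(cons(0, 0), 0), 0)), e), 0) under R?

0

1. f(cons(f(cons(cons(f(cons(cons(0, 0), pair(e, e)), 0), cons(0, 0)), e), f(cons(cons(0, 0), 0), 0)), e), 0)  →  f(cons(f(cons(cons(0, cons(0, 0)), e), f(cons(cons(0, 0), 0), 0)), e), 0)   [R3 at 1.1.1.1.1]
2. f(cons(f(cons(cons(0, cons(0, 0)), e), f(cons(cons(0, 0), 0), 0)), e), 0)  →  f(cons(f(cons(cons(0, cons(0, 0)), e), 0), e), 0)   [R3 at 1.1.2]
3. f(cons(f(cons(cons(0, cons(0, 0)), e), 0), e), 0)  →  f(cons(cons(0, 0), e), 0)   [R3 at 1.1]
4. f(cons(cons(0, 0), e), 0)  →  0   [R3 at ε]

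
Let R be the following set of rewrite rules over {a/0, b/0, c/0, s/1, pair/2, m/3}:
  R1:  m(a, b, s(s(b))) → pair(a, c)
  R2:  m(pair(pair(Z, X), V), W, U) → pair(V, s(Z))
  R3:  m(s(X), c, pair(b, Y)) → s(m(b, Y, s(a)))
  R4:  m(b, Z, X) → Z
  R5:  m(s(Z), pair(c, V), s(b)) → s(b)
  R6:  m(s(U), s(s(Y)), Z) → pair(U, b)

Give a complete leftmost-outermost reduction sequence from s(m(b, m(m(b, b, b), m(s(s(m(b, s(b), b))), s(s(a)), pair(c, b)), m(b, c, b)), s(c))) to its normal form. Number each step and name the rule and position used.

s(pair(s(s(b)), b))

1. s(m(b, m(m(b, b, b), m(s(s(m(b, s(b), b))), s(s(a)), pair(c, b)), m(b, c, b)), s(c)))  →  s(m(m(b, b, b), m(s(s(m(b, s(b), b))), s(s(a)), pair(c, b)), m(b, c, b)))   [R4 at 1]
2. s(m(m(b, b, b), m(s(s(m(b, s(b), b))), s(s(a)), pair(c, b)), m(b, c, b)))  →  s(m(b, m(s(s(m(b, s(b), b))), s(s(a)), pair(c, b)), m(b, c, b)))   [R4 at 1.1]
3. s(m(b, m(s(s(m(b, s(b), b))), s(s(a)), pair(c, b)), m(b, c, b)))  →  s(m(s(s(m(b, s(b), b))), s(s(a)), pair(c, b)))   [R4 at 1]
4. s(m(s(s(m(b, s(b), b))), s(s(a)), pair(c, b)))  →  s(pair(s(m(b, s(b), b)), b))   [R6 at 1]
5. s(pair(s(m(b, s(b), b)), b))  →  s(pair(s(s(b)), b))   [R4 at 1.1.1]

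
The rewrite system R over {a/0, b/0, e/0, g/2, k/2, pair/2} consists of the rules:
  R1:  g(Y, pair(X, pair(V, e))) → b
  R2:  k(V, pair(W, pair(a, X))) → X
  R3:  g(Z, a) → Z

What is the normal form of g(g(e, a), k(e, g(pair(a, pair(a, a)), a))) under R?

1. g(g(e, a), k(e, g(pair(a, pair(a, a)), a)))  →  g(e, k(e, g(pair(a, pair(a, a)), a)))   [R3 at 1]
2. g(e, k(e, g(pair(a, pair(a, a)), a)))  →  g(e, k(e, pair(a, pair(a, a))))   [R3 at 2.2]
3. g(e, k(e, pair(a, pair(a, a))))  →  g(e, a)   [R2 at 2]
4. g(e, a)  →  e   [R3 at ε]

e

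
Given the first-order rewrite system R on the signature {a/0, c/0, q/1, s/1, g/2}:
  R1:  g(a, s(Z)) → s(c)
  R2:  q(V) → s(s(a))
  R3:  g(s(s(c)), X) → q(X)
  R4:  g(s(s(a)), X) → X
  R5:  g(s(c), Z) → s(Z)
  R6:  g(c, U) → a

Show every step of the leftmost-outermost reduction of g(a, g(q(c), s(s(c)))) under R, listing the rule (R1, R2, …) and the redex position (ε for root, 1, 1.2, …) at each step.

s(c)

1. g(a, g(q(c), s(s(c))))  →  g(a, g(s(s(a)), s(s(c))))   [R2 at 2.1]
2. g(a, g(s(s(a)), s(s(c))))  →  g(a, s(s(c)))   [R4 at 2]
3. g(a, s(s(c)))  →  s(c)   [R1 at ε]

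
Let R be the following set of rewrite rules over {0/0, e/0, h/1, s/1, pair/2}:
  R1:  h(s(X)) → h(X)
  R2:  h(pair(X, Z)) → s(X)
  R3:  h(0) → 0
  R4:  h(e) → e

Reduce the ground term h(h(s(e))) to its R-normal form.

1. h(h(s(e)))  →  h(h(e))   [R1 at 1]
2. h(h(e))  →  h(e)   [R4 at 1]
3. h(e)  →  e   [R4 at ε]

e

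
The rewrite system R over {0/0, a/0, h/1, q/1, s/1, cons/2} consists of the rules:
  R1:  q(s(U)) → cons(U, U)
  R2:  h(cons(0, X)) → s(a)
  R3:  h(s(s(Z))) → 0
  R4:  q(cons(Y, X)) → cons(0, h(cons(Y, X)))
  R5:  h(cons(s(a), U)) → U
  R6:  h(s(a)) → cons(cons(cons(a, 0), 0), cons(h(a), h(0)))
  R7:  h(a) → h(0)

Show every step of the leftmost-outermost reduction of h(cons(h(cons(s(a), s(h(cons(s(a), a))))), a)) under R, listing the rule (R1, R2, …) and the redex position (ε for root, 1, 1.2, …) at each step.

1. h(cons(h(cons(s(a), s(h(cons(s(a), a))))), a))  →  h(cons(s(h(cons(s(a), a))), a))   [R5 at 1.1]
2. h(cons(s(h(cons(s(a), a))), a))  →  h(cons(s(a), a))   [R5 at 1.1.1]
3. h(cons(s(a), a))  →  a   [R5 at ε]

a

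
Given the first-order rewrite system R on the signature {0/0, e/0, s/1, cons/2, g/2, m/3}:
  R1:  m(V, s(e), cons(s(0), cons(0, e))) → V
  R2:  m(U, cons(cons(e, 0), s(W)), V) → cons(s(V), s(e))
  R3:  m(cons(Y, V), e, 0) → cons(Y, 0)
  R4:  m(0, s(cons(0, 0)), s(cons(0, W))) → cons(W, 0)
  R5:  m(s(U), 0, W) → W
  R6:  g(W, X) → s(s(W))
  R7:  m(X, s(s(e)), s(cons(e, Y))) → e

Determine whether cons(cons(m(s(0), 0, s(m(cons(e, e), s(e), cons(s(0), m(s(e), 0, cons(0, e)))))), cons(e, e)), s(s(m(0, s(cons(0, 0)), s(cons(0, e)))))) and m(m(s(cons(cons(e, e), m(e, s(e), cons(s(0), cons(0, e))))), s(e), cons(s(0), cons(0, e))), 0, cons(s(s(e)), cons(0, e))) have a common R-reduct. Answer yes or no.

no — NF(t₁) = cons(cons(s(cons(e, e)), cons(e, e)), s(s(cons(e, 0)))), NF(t₂) = cons(s(s(e)), cons(0, e))

Reduce t₁ = cons(cons(m(s(0), 0, s(m(cons(e, e), s(e), cons(s(0), m(s(e), 0, cons(0, e)))))), cons(e, e)), s(s(m(0, s(cons(0, 0)), s(cons(0, e)))))):
1. cons(cons(m(s(0), 0, s(m(cons(e, e), s(e), cons(s(0), m(s(e), 0, cons(0, e)))))), cons(e, e)), s(s(m(0, s(cons(0, 0)), s(cons(0, e))))))  →  cons(cons(s(m(cons(e, e), s(e), cons(s(0), m(s(e), 0, cons(0, e))))), cons(e, e)), s(s(m(0, s(cons(0, 0)), s(cons(0, e))))))   [R5 at 1.1]
2. cons(cons(s(m(cons(e, e), s(e), cons(s(0), m(s(e), 0, cons(0, e))))), cons(e, e)), s(s(m(0, s(cons(0, 0)), s(cons(0, e))))))  →  cons(cons(s(m(cons(e, e), s(e), cons(s(0), cons(0, e)))), cons(e, e)), s(s(m(0, s(cons(0, 0)), s(cons(0, e))))))   [R5 at 1.1.1.3.2]
3. cons(cons(s(m(cons(e, e), s(e), cons(s(0), cons(0, e)))), cons(e, e)), s(s(m(0, s(cons(0, 0)), s(cons(0, e))))))  →  cons(cons(s(cons(e, e)), cons(e, e)), s(s(m(0, s(cons(0, 0)), s(cons(0, e))))))   [R1 at 1.1.1]
4. cons(cons(s(cons(e, e)), cons(e, e)), s(s(m(0, s(cons(0, 0)), s(cons(0, e))))))  →  cons(cons(s(cons(e, e)), cons(e, e)), s(s(cons(e, 0))))   [R4 at 2.1.1]

Reduce t₂ = m(m(s(cons(cons(e, e), m(e, s(e), cons(s(0), cons(0, e))))), s(e), cons(s(0), cons(0, e))), 0, cons(s(s(e)), cons(0, e))):
1. m(m(s(cons(cons(e, e), m(e, s(e), cons(s(0), cons(0, e))))), s(e), cons(s(0), cons(0, e))), 0, cons(s(s(e)), cons(0, e)))  →  m(s(cons(cons(e, e), m(e, s(e), cons(s(0), cons(0, e))))), 0, cons(s(s(e)), cons(0, e)))   [R1 at 1]
2. m(s(cons(cons(e, e), m(e, s(e), cons(s(0), cons(0, e))))), 0, cons(s(s(e)), cons(0, e)))  →  cons(s(s(e)), cons(0, e))   [R5 at ε]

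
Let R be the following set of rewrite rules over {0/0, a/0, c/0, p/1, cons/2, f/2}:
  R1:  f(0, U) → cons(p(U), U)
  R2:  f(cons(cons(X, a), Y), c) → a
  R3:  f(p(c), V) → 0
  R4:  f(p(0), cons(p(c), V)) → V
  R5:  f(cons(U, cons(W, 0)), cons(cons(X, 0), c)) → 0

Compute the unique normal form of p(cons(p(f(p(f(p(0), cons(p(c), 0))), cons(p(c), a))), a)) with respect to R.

1. p(cons(p(f(p(f(p(0), cons(p(c), 0))), cons(p(c), a))), a))  →  p(cons(p(f(p(0), cons(p(c), a))), a))   [R4 at 1.1.1.1.1]
2. p(cons(p(f(p(0), cons(p(c), a))), a))  →  p(cons(p(a), a))   [R4 at 1.1.1]

p(cons(p(a), a))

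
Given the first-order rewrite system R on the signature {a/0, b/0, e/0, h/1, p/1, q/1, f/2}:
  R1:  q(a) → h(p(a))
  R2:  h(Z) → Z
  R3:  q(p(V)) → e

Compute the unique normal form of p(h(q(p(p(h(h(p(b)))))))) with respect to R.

1. p(h(q(p(p(h(h(p(b))))))))  →  p(q(p(p(h(h(p(b)))))))   [R2 at 1]
2. p(q(p(p(h(h(p(b)))))))  →  p(e)   [R3 at 1]

p(e)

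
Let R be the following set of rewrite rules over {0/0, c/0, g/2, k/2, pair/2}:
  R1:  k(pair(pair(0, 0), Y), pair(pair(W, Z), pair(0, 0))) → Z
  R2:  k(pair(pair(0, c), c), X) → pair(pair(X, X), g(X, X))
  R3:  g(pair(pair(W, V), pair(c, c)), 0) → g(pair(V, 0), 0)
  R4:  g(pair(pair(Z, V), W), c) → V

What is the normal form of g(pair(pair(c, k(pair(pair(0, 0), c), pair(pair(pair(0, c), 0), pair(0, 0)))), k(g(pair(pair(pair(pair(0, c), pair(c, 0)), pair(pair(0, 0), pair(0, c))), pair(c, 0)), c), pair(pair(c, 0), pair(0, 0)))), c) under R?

1. g(pair(pair(c, k(pair(pair(0, 0), c), pair(pair(pair(0, c), 0), pair(0, 0)))), k(g(pair(pair(pair(pair(0, c), pair(c, 0)), pair(pair(0, 0), pair(0, c))), pair(c, 0)), c), pair(pair(c, 0), pair(0, 0)))), c)  →  k(pair(pair(0, 0), c), pair(pair(pair(0, c), 0), pair(0, 0)))   [R4 at ε]
2. k(pair(pair(0, 0), c), pair(pair(pair(0, c), 0), pair(0, 0)))  →  0   [R1 at ε]

0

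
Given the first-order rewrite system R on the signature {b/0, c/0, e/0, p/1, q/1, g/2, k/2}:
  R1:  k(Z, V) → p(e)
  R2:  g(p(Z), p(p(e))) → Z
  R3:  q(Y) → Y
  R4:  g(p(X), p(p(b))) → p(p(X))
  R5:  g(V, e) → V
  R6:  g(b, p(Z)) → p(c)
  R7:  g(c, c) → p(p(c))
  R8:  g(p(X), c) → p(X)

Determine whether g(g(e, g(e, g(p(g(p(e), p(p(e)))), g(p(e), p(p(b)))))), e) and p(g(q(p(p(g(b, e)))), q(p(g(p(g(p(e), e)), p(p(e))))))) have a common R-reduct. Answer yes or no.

no — NF(t₁) = e, NF(t₂) = p(p(b))

Reduce t₁ = g(g(e, g(e, g(p(g(p(e), p(p(e)))), g(p(e), p(p(b)))))), e):
1. g(g(e, g(e, g(p(g(p(e), p(p(e)))), g(p(e), p(p(b)))))), e)  →  g(e, g(e, g(p(g(p(e), p(p(e)))), g(p(e), p(p(b))))))   [R5 at ε]
2. g(e, g(e, g(p(g(p(e), p(p(e)))), g(p(e), p(p(b))))))  →  g(e, g(e, g(p(e), g(p(e), p(p(b))))))   [R2 at 2.2.1.1]
3. g(e, g(e, g(p(e), g(p(e), p(p(b))))))  →  g(e, g(e, g(p(e), p(p(e)))))   [R4 at 2.2.2]
4. g(e, g(e, g(p(e), p(p(e)))))  →  g(e, g(e, e))   [R2 at 2.2]
5. g(e, g(e, e))  →  g(e, e)   [R5 at 2]
6. g(e, e)  →  e   [R5 at ε]

Reduce t₂ = p(g(q(p(p(g(b, e)))), q(p(g(p(g(p(e), e)), p(p(e))))))):
1. p(g(q(p(p(g(b, e)))), q(p(g(p(g(p(e), e)), p(p(e)))))))  →  p(g(p(p(g(b, e))), q(p(g(p(g(p(e), e)), p(p(e)))))))   [R3 at 1.1]
2. p(g(p(p(g(b, e))), q(p(g(p(g(p(e), e)), p(p(e)))))))  →  p(g(p(p(b)), q(p(g(p(g(p(e), e)), p(p(e)))))))   [R5 at 1.1.1.1]
3. p(g(p(p(b)), q(p(g(p(g(p(e), e)), p(p(e)))))))  →  p(g(p(p(b)), p(g(p(g(p(e), e)), p(p(e))))))   [R3 at 1.2]
4. p(g(p(p(b)), p(g(p(g(p(e), e)), p(p(e))))))  →  p(g(p(p(b)), p(g(p(e), e))))   [R2 at 1.2.1]
5. p(g(p(p(b)), p(g(p(e), e))))  →  p(g(p(p(b)), p(p(e))))   [R5 at 1.2.1]
6. p(g(p(p(b)), p(p(e))))  →  p(p(b))   [R2 at 1]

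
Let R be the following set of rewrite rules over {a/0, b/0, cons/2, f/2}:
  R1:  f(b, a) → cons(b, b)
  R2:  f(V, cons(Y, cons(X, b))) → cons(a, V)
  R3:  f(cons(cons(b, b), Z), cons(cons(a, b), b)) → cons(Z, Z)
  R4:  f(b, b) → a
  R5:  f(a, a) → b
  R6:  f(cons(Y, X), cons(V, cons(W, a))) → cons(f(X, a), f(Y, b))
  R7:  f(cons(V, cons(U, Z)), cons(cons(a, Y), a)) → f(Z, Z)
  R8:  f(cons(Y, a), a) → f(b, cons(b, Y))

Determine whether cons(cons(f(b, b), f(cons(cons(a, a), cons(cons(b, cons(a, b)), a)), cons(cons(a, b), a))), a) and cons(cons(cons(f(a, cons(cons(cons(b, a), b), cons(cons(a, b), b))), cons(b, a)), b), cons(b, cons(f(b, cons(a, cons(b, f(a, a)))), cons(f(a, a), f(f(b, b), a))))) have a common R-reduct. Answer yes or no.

Reduce t₁ = cons(cons(f(b, b), f(cons(cons(a, a), cons(cons(b, cons(a, b)), a)), cons(cons(a, b), a))), a):
1. cons(cons(f(b, b), f(cons(cons(a, a), cons(cons(b, cons(a, b)), a)), cons(cons(a, b), a))), a)  →  cons(cons(a, f(cons(cons(a, a), cons(cons(b, cons(a, b)), a)), cons(cons(a, b), a))), a)   [R4 at 1.1]
2. cons(cons(a, f(cons(cons(a, a), cons(cons(b, cons(a, b)), a)), cons(cons(a, b), a))), a)  →  cons(cons(a, f(a, a)), a)   [R7 at 1.2]
3. cons(cons(a, f(a, a)), a)  →  cons(cons(a, b), a)   [R5 at 1.2]

Reduce t₂ = cons(cons(cons(f(a, cons(cons(cons(b, a), b), cons(cons(a, b), b))), cons(b, a)), b), cons(b, cons(f(b, cons(a, cons(b, f(a, a)))), cons(f(a, a), f(f(b, b), a))))):
1. cons(cons(cons(f(a, cons(cons(cons(b, a), b), cons(cons(a, b), b))), cons(b, a)), b), cons(b, cons(f(b, cons(a, cons(b, f(a, a)))), cons(f(a, a), f(f(b, b), a)))))  →  cons(cons(cons(cons(a, a), cons(b, a)), b), cons(b, cons(f(b, cons(a, cons(b, f(a, a)))), cons(f(a, a), f(f(b, b), a)))))   [R2 at 1.1.1]
2. cons(cons(cons(cons(a, a), cons(b, a)), b), cons(b, cons(f(b, cons(a, cons(b, f(a, a)))), cons(f(a, a), f(f(b, b), a)))))  →  cons(cons(cons(cons(a, a), cons(b, a)), b), cons(b, cons(f(b, cons(a, cons(b, b))), cons(f(a, a), f(f(b, b), a)))))   [R5 at 2.2.1.2.2.2]
3. cons(cons(cons(cons(a, a), cons(b, a)), b), cons(b, cons(f(b, cons(a, cons(b, b))), cons(f(a, a), f(f(b, b), a)))))  →  cons(cons(cons(cons(a, a), cons(b, a)), b), cons(b, cons(cons(a, b), cons(f(a, a), f(f(b, b), a)))))   [R2 at 2.2.1]
4. cons(cons(cons(cons(a, a), cons(b, a)), b), cons(b, cons(cons(a, b), cons(f(a, a), f(f(b, b), a)))))  →  cons(cons(cons(cons(a, a), cons(b, a)), b), cons(b, cons(cons(a, b), cons(b, f(f(b, b), a)))))   [R5 at 2.2.2.1]
5. cons(cons(cons(cons(a, a), cons(b, a)), b), cons(b, cons(cons(a, b), cons(b, f(f(b, b), a)))))  →  cons(cons(cons(cons(a, a), cons(b, a)), b), cons(b, cons(cons(a, b), cons(b, f(a, a)))))   [R4 at 2.2.2.2.1]
6. cons(cons(cons(cons(a, a), cons(b, a)), b), cons(b, cons(cons(a, b), cons(b, f(a, a)))))  →  cons(cons(cons(cons(a, a), cons(b, a)), b), cons(b, cons(cons(a, b), cons(b, b))))   [R5 at 2.2.2.2]

no — NF(t₁) = cons(cons(a, b), a), NF(t₂) = cons(cons(cons(cons(a, a), cons(b, a)), b), cons(b, cons(cons(a, b), cons(b, b))))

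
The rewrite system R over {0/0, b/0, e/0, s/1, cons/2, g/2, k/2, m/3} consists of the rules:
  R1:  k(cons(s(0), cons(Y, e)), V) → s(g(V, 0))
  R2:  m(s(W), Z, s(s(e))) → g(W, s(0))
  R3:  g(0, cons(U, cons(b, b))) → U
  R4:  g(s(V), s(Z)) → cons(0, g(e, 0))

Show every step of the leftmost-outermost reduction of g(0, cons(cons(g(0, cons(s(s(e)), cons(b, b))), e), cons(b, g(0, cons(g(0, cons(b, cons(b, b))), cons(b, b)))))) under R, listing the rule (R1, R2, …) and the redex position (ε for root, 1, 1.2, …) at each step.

cons(s(s(e)), e)

1. g(0, cons(cons(g(0, cons(s(s(e)), cons(b, b))), e), cons(b, g(0, cons(g(0, cons(b, cons(b, b))), cons(b, b))))))  →  g(0, cons(cons(s(s(e)), e), cons(b, g(0, cons(g(0, cons(b, cons(b, b))), cons(b, b))))))   [R3 at 2.1.1]
2. g(0, cons(cons(s(s(e)), e), cons(b, g(0, cons(g(0, cons(b, cons(b, b))), cons(b, b))))))  →  g(0, cons(cons(s(s(e)), e), cons(b, g(0, cons(b, cons(b, b))))))   [R3 at 2.2.2]
3. g(0, cons(cons(s(s(e)), e), cons(b, g(0, cons(b, cons(b, b))))))  →  g(0, cons(cons(s(s(e)), e), cons(b, b)))   [R3 at 2.2.2]
4. g(0, cons(cons(s(s(e)), e), cons(b, b)))  →  cons(s(s(e)), e)   [R3 at ε]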